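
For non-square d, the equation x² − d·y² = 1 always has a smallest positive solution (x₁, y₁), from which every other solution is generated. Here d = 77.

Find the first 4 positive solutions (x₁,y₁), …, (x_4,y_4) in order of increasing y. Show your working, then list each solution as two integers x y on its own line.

351 40
246401 28080
172973151 19712120
121426905601 13837880160

√77 = [8; 1,3,2,3,1,16, …], period ℓ=6 (even) → k=5
i=0: a=8 ⇒ p=8, q=1
i=1: a=1 ⇒ p=9, q=1
i=2: a=3 ⇒ p=35, q=4
…
i=4: a=3 ⇒ p=272, q=31
i=5: a=1 ⇒ p=351, q=40
→ (351, 40).  Check: 351²=123201, 77·40²=123200, difference 1.
k=2:  x_2 = 351·351+77·40·40 = 246401,  y_2 = 351·40+40·351 = 28080
k=3:  x_3 = 351·246401+77·40·28080 = 172973151,  y_3 = 351·28080+40·246401 = 19712120
k=4:  x_4 = 351·172973151+77·40·19712120 = 121426905601,  y_4 = 351·19712120+40·172973151 = 13837880160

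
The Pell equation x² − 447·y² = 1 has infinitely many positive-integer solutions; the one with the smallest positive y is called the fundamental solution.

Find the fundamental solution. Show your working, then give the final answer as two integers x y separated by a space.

d=447: √d = [21; 7,42] (ℓ=2, even), read p_1/q_1
i=0: a=21 ⇒ p=21, q=1
i=1: a=7 ⇒ p=148, q=7
fundamental: x₁=148, y₁=7  (since 21904 − 447·49 = 1)

148 7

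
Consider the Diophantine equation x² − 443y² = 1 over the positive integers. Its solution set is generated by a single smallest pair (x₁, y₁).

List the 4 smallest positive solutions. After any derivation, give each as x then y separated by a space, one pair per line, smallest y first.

442 21
390727 18564
345402226 16410555
305335177057 14506912056

[21; 21,42] for √443; ℓ=2 ⇒ convergent index 1
step 0: (21, 1)  from 21·(1,0) + (0,1)
step 1: (442, 21)  from 21·(21,1) + (1,0)
(x₁, y₁) = (442, 21);  442² − 443·21² = 1 ✓
(x_2, y_2) = (442·442 + 443·21·21, 442·21 + 21·442) = (390727, 18564)
(x_3, y_3) = (442·390727 + 443·21·18564, 442·18564 + 21·390727) = (345402226, 16410555)
(x_4, y_4) = (442·345402226 + 443·21·16410555, 442·16410555 + 21·345402226) = (305335177057, 14506912056)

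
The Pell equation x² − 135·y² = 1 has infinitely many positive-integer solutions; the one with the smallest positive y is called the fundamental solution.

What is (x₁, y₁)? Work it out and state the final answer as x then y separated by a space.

d=135: √d = [11; 1,1,1,1,1,1,1,22] (ℓ=8, even), read p_7/q_7
k=0  a_k=11  p_k/q_k = 11/1
k=1  a_k=1  p_k/q_k = 12/1
…
k=5  a_k=1  p_k/q_k = 93/8
k=6  a_k=1  p_k/q_k = 151/13
k=7  a_k=1  p_k/q_k = 244/21
(x₁, y₁) = (244, 21);  244² − 135·21² = 1 ✓

244 21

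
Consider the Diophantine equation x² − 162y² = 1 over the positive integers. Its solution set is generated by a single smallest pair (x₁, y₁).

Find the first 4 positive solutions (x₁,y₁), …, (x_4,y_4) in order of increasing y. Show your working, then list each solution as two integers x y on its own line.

19601 1540
768398401 60371080
30122754096401 2366667076620
1180872205318713601 92778082677286160

d=162: √d = [12; 1,2,1,2,12,2,1,2,1,24] (ℓ=10, even), read p_9/q_9
step 0: (12, 1)  from 12·(1,0) + (0,1)
step 1: (13, 1)  from 1·(12,1) + (1,0)
step 2: (38, 3)  from 2·(13,1) + (12,1)
…
step 4: (140, 11)  from 2·(51,4) + (38,3)
step 5: (1731, 136)  from 12·(140,11) + (51,4)
step 6: (3602, 283)  from 2·(1731,136) + (140,11)
…
step 8: (14268, 1121)  from 2·(5333,419) + (3602,283)
step 9: (19601, 1540)  from 1·(14268,1121) + (5333,419)
→ (19601, 1540).  Check: 19601²=384199201, 162·1540²=384199200, difference 1.
k=2:  x_2 = 19601·19601+162·1540·1540 = 768398401,  y_2 = 19601·1540+1540·19601 = 60371080
k=3:  x_3 = 19601·768398401+162·1540·60371080 = 30122754096401,  y_3 = 19601·60371080+1540·768398401 = 2366667076620
k=4:  x_4 = 19601·30122754096401+162·1540·2366667076620 = 1180872205318713601,  y_4 = 19601·2366667076620+1540·30122754096401 = 92778082677286160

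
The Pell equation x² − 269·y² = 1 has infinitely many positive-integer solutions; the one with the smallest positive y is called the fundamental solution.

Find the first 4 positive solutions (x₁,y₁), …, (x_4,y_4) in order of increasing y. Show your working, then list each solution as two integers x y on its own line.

√269 → a₀=16, period (2,2,32); ℓ=3 odd so k=5
i=0: a=16 ⇒ p=16, q=1
i=1: a=2 ⇒ p=33, q=2
…
i=4: a=2 ⇒ p=5396, q=329
i=5: a=2 ⇒ p=13449, q=820
→ (13449, 820).  Check: 13449²=180875601, 269·820²=180875600, difference 1.
n=2: (13449,820)∘(13449,820) = (13449·13449+269·820·820, 13449·820+820·13449) = (361751201,22056360)
n=3: (361751201,22056360)∘(13449,820) = (13449·361751201+269·820·22056360, 13449·22056360+820·361751201) = (9730383791049,593271970460)
n=4: (9730383791049,593271970460)∘(13449,820) = (13449·9730383791049+269·820·593271970460, 13449·593271970460+820·9730383791049) = (261727862849884801,15957829439376720)

13449 820
361751201 22056360
9730383791049 593271970460
261727862849884801 15957829439376720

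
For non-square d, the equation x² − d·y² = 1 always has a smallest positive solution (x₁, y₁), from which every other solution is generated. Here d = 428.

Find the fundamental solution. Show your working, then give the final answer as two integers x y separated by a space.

1850887 89466

√428 → a₀=20, period (1,2,4,1,5,10,5,1,4,2,1,40); ℓ=12 even so k=11
k=0  a_k=20  p_k/q_k = 20/1
k=1  a_k=1  p_k/q_k = 21/1
…
k=3  a_k=4  p_k/q_k = 269/13
k=4  a_k=1  p_k/q_k = 331/16
k=5  a_k=5  p_k/q_k = 1924/93
k=6  a_k=10  p_k/q_k = 19571/946
k=7  a_k=5  p_k/q_k = 99779/4823
k=8  a_k=1  p_k/q_k = 119350/5769
k=9  a_k=4  p_k/q_k = 577179/27899
k=10  a_k=2  p_k/q_k = 1273708/61567
k=11  a_k=1  p_k/q_k = 1850887/89466
→ (1850887, 89466).  Check: 1850887²=3425782686769, 428·89466²=3425782686768, difference 1.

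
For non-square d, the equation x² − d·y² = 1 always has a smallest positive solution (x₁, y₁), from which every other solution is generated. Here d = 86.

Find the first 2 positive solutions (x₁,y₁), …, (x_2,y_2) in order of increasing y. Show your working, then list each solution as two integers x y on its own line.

√86 → a₀=9, period (3,1,1,1,8,1,1,1,3,18); ℓ=10 even so k=9
a_0=9:  p_0=9·1+0=9,  q_0=9·0+1=1
a_1=3:  p_1=3·9+1=28,  q_1=3·1+0=3
…
a_5=8:  p_5=8·102+65=881,  q_5=8·11+7=95
a_6=1:  p_6=1·881+102=983,  q_6=1·95+11=106
…
a_8=1:  p_8=1·1864+983=2847,  q_8=1·201+106=307
a_9=3:  p_9=3·2847+1864=10405,  q_9=3·307+201=1122
(x₁, y₁) = (10405, 1122);  10405² − 86·1122² = 1 ✓
n=2: (10405,1122)∘(10405,1122) = (10405·10405+86·1122·1122, 10405·1122+1122·10405) = (216528049,23348820)

10405 1122
216528049 23348820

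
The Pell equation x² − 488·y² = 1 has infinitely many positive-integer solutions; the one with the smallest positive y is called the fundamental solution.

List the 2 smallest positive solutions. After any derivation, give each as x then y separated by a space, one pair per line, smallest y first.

243 11
118097 5346

d=488: √d = [22; 11,44] (ℓ=2, even), read p_1/q_1
i=0: a=22 ⇒ p=22, q=1
i=1: a=11 ⇒ p=243, q=11
→ (243, 11).  Check: 243²=59049, 488·11²=59048, difference 1.
k=2:  x_2 = 243·243+488·11·11 = 118097,  y_2 = 243·11+11·243 = 5346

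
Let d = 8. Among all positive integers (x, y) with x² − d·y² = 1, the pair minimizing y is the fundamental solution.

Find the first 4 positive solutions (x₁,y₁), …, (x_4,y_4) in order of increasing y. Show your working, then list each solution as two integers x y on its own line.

3 1
17 6
99 35
577 204

d=8: √d = [2; 1,4] (ℓ=2, even), read p_1/q_1
i=0: a=2 ⇒ p=2, q=1
i=1: a=1 ⇒ p=3, q=1
fundamental: x₁=3, y₁=1  (since 9 − 8·1 = 1)
k=2:  x_2 = 3·3+8·1·1 = 17,  y_2 = 3·1+1·3 = 6
k=3:  x_3 = 3·17+8·1·6 = 99,  y_3 = 3·6+1·17 = 35
k=4:  x_4 = 3·99+8·1·35 = 577,  y_4 = 3·35+1·99 = 204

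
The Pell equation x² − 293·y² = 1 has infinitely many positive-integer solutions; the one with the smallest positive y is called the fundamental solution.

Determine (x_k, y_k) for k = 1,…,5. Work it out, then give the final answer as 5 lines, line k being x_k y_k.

d=293: √d = [17; 8,1,1,8,34] (ℓ=5, odd), read p_9/q_9
k=0  a_k=17  p_k/q_k = 17/1
…
k=2  a_k=1  p_k/q_k = 154/9
…
k=5  a_k=34  p_k/q_k = 84679/4947
…
k=7  a_k=1  p_k/q_k = 764593/44668
k=8  a_k=1  p_k/q_k = 1444507/84389
k=9  a_k=8  p_k/q_k = 12320649/719780
→ (12320649, 719780).  Check: 12320649²=151798391781201, 293·719780²=151798391781200, difference 1.
(12320649+719780√293)^2 = 303596783562401 + 17736313474440√293
(12320649+719780√293)^3 = 7481018815602612315849 + 437045785745090703340√293
(12320649+719780√293)^4 = 184342013978870716056521769601 + 10769375446188914321717060880√293
(12320649+719780√293)^5 = 4542426500373511536803322165613266249 + 265371389643423565052112223737518900√293

12320649 719780
303596783562401 17736313474440
7481018815602612315849 437045785745090703340
184342013978870716056521769601 10769375446188914321717060880
4542426500373511536803322165613266249 265371389643423565052112223737518900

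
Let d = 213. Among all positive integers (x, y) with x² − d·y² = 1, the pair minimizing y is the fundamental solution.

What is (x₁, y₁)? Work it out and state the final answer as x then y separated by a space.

√213 → a₀=14, period (1,1,2,6,1,8,1,6,2,1,1,28); ℓ=12 even so k=11
i=0: a=14 ⇒ p=14, q=1
i=1: a=1 ⇒ p=15, q=1
…
i=3: a=2 ⇒ p=73, q=5
…
i=6: a=8 ⇒ p=4787, q=328
i=7: a=1 ⇒ p=5327, q=365
…
i=9: a=2 ⇒ p=78825, q=5401
i=10: a=1 ⇒ p=115574, q=7919
i=11: a=1 ⇒ p=194399, q=13320
(x₁, y₁) = (194399, 13320);  194399² − 213·13320² = 1 ✓

194399 13320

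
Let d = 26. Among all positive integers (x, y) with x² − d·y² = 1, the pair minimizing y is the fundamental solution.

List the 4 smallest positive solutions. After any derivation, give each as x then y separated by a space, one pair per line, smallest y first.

√26 = [5; 10, …], period ℓ=1 (odd) → k=1
a_0=5:  p_0=5·1+0=5,  q_0=5·0+1=1
a_1=10:  p_1=10·5+1=51,  q_1=10·1+0=10
→ (51, 10).  Check: 51²=2601, 26·10²=2600, difference 1.
k=2:  x_2 = 51·51+26·10·10 = 5201,  y_2 = 51·10+10·51 = 1020
k=3:  x_3 = 51·5201+26·10·1020 = 530451,  y_3 = 51·1020+10·5201 = 104030
k=4:  x_4 = 51·530451+26·10·104030 = 54100801,  y_4 = 51·104030+10·530451 = 10610040

51 10
5201 1020
530451 104030
54100801 10610040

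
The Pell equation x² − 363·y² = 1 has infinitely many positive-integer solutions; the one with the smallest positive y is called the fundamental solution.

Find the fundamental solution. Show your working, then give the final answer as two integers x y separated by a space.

d=363: √d = [19; 19,38] (ℓ=2, even), read p_1/q_1
step 0: (19, 1)  from 19·(1,0) + (0,1)
step 1: (362, 19)  from 19·(19,1) + (1,0)
fundamental: x₁=362, y₁=19  (since 131044 − 363·361 = 1)

362 19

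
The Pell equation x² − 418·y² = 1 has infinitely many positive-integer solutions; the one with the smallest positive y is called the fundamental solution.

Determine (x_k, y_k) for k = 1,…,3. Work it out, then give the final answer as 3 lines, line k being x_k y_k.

√418 → a₀=20, period (2,4,20,4,2,40); ℓ=6 even so k=5
i=0: a=20 ⇒ p=20, q=1
i=1: a=2 ⇒ p=41, q=2
i=2: a=4 ⇒ p=184, q=9
i=3: a=20 ⇒ p=3721, q=182
i=4: a=4 ⇒ p=15068, q=737
i=5: a=2 ⇒ p=33857, q=1656
→ (33857, 1656).  Check: 33857²=1146296449, 418·1656²=1146296448, difference 1.
(33857+1656√418)^2 = 2292592897 + 112134384√418
(33857+1656√418)^3 = 155240635393601 + 7593067676520√418

33857 1656
2292592897 112134384
155240635393601 7593067676520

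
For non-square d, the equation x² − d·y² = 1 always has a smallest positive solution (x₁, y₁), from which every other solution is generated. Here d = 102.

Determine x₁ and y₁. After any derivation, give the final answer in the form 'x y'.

√102 → a₀=10, period (10,20); ℓ=2 even so k=1
k=0  a_k=10  p_k/q_k = 10/1
k=1  a_k=10  p_k/q_k = 101/10
(x₁, y₁) = (101, 10);  101² − 102·10² = 1 ✓

101 10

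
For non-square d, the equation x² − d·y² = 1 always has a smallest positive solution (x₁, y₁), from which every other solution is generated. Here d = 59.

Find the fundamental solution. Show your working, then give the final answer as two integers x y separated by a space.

d=59: √d = [7; 1,2,7,2,1,14] (ℓ=6, even), read p_5/q_5
a_0=7:  p_0=7·1+0=7,  q_0=7·0+1=1
a_1=1:  p_1=1·7+1=8,  q_1=1·1+0=1
a_2=2:  p_2=2·8+7=23,  q_2=2·1+1=3
a_3=7:  p_3=7·23+8=169,  q_3=7·3+1=22
a_4=2:  p_4=2·169+23=361,  q_4=2·22+3=47
a_5=1:  p_5=1·361+169=530,  q_5=1·47+22=69
fundamental: x₁=530, y₁=69  (since 280900 − 59·4761 = 1)

530 69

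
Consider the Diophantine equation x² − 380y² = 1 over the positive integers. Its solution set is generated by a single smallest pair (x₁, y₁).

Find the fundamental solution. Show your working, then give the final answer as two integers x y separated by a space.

√380 → a₀=19, period (2,38); ℓ=2 even so k=1
step 0: (19, 1)  from 19·(1,0) + (0,1)
step 1: (39, 2)  from 2·(19,1) + (1,0)
fundamental: x₁=39, y₁=2  (since 1521 − 380·4 = 1)

39 2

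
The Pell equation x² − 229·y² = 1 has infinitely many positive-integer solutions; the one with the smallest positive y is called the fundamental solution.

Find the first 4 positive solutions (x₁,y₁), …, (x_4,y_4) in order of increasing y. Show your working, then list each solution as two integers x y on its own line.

[15; 7,1,1,7,30] for √229; ℓ=5 ⇒ convergent index 9
a_0=15:  p_0=15·1+0=15,  q_0=15·0+1=1
…
a_4=7:  p_4=7·227+121=1710,  q_4=7·15+8=113
…
a_8=1:  p_8=1·413926+362399=776325,  q_8=1·27353+23948=51301
a_9=7:  p_9=7·776325+413926=5848201,  q_9=7·51301+27353=386460
(x₁, y₁) = (5848201, 386460);  5848201² − 229·386460² = 1 ✓
(5848201+386460√229)^2 = 68402909872801 + 4520191516920√229
(5848201+386460√229)^3 = 800067931842043513801 + 52869977098885735380√229
(5848201+386460√229)^4 = 9357916158133073035999171201 + 618388505879356792878585840√229

5848201 386460
68402909872801 4520191516920
800067931842043513801 52869977098885735380
9357916158133073035999171201 618388505879356792878585840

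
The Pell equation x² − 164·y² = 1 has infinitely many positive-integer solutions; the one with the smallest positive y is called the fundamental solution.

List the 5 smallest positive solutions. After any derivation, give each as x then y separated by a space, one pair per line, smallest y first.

2049 160
8396801 655680
34410088449 2686976480
141012534067201 11011228959360
577869330197301249 45124013588480800

√164 = [12; 1,4,6,4,1,24, …], period ℓ=6 (even) → k=5
step 0: (12, 1)  from 12·(1,0) + (0,1)
…
step 4: (1652, 129)  from 4·(397,31) + (64,5)
step 5: (2049, 160)  from 1·(1652,129) + (397,31)
→ (2049, 160).  Check: 2049²=4198401, 164·160²=4198400, difference 1.
k=2:  x_2 = 2049·2049+164·160·160 = 8396801,  y_2 = 2049·160+160·2049 = 655680
k=3:  x_3 = 2049·8396801+164·160·655680 = 34410088449,  y_3 = 2049·655680+160·8396801 = 2686976480
k=4:  x_4 = 2049·34410088449+164·160·2686976480 = 141012534067201,  y_4 = 2049·2686976480+160·34410088449 = 11011228959360
k=5:  x_5 = 2049·141012534067201+164·160·11011228959360 = 577869330197301249,  y_5 = 2049·11011228959360+160·141012534067201 = 45124013588480800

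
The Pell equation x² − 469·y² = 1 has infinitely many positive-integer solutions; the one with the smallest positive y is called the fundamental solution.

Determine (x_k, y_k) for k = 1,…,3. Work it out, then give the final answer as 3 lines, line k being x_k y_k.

137215 6336
37655912449 1738788480
10333912053241855 477175722560064

√469 = [21; 1,1,1,10,6,10,1,1,1,42, …], period ℓ=10 (even) → k=9
i=0: a=21 ⇒ p=21, q=1
…
i=2: a=1 ⇒ p=43, q=2
…
i=4: a=10 ⇒ p=693, q=32
i=5: a=6 ⇒ p=4223, q=195
…
i=7: a=1 ⇒ p=47146, q=2177
i=8: a=1 ⇒ p=90069, q=4159
i=9: a=1 ⇒ p=137215, q=6336
fundamental: x₁=137215, y₁=6336  (since 18827956225 − 469·40144896 = 1)
(x_2, y_2) = (137215·137215 + 469·6336·6336, 137215·6336 + 6336·137215) = (37655912449, 1738788480)
(x_3, y_3) = (137215·37655912449 + 469·6336·1738788480, 137215·1738788480 + 6336·37655912449) = (10333912053241855, 477175722560064)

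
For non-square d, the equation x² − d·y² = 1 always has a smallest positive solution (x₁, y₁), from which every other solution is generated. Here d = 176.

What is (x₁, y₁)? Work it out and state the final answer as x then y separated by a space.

√176 → a₀=13, period (3,1,3,26); ℓ=4 even so k=3
step 0: (13, 1)  from 13·(1,0) + (0,1)
step 1: (40, 3)  from 3·(13,1) + (1,0)
step 2: (53, 4)  from 1·(40,3) + (13,1)
step 3: (199, 15)  from 3·(53,4) + (40,3)
(x₁, y₁) = (199, 15);  199² − 176·15² = 1 ✓

199 15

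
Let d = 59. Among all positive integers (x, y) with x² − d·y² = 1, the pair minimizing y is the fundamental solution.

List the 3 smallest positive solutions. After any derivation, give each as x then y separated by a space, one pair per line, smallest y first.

d=59: √d = [7; 1,2,7,2,1,14] (ℓ=6, even), read p_5/q_5
i=0: a=7 ⇒ p=7, q=1
i=1: a=1 ⇒ p=8, q=1
…
i=3: a=7 ⇒ p=169, q=22
i=4: a=2 ⇒ p=361, q=47
i=5: a=1 ⇒ p=530, q=69
fundamental: x₁=530, y₁=69  (since 280900 − 59·4761 = 1)
k=2:  x_2 = 530·530+59·69·69 = 561799,  y_2 = 530·69+69·530 = 73140
k=3:  x_3 = 530·561799+59·69·73140 = 595506410,  y_3 = 530·73140+69·561799 = 77528331

530 69
561799 73140
595506410 77528331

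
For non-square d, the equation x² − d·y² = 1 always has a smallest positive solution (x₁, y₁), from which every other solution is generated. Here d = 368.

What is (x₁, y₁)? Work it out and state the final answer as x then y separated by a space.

d=368: √d = [19; 5,2,5,38] (ℓ=4, even), read p_3/q_3
k=0  a_k=19  p_k/q_k = 19/1
…
k=2  a_k=2  p_k/q_k = 211/11
k=3  a_k=5  p_k/q_k = 1151/60
→ (1151, 60).  Check: 1151²=1324801, 368·60²=1324800, difference 1.

1151 60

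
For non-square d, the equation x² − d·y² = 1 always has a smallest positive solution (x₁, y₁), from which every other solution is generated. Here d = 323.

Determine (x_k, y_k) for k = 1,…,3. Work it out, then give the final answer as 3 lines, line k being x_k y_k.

18 1
647 36
23274 1295

[17; 1,34] for √323; ℓ=2 ⇒ convergent index 1
i=0: a=17 ⇒ p=17, q=1
i=1: a=1 ⇒ p=18, q=1
→ (18, 1).  Check: 18²=324, 323·1²=323, difference 1.
(x_2, y_2) = (18·18 + 323·1·1, 18·1 + 1·18) = (647, 36)
(x_3, y_3) = (18·647 + 323·1·36, 18·36 + 1·647) = (23274, 1295)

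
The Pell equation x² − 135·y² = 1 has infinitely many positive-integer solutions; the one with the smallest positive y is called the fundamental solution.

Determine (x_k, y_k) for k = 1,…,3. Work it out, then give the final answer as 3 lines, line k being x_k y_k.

√135 = [11; 1,1,1,1,1,1,1,22, …], period ℓ=8 (even) → k=7
k=0  a_k=11  p_k/q_k = 11/1
k=1  a_k=1  p_k/q_k = 12/1
k=2  a_k=1  p_k/q_k = 23/2
k=3  a_k=1  p_k/q_k = 35/3
…
k=5  a_k=1  p_k/q_k = 93/8
k=6  a_k=1  p_k/q_k = 151/13
k=7  a_k=1  p_k/q_k = 244/21
(x₁, y₁) = (244, 21);  244² − 135·21² = 1 ✓
n=2: (244,21)∘(244,21) = (244·244+135·21·21, 244·21+21·244) = (119071,10248)
n=3: (119071,10248)∘(244,21) = (244·119071+135·21·10248, 244·10248+21·119071) = (58106404,5001003)

244 21
119071 10248
58106404 5001003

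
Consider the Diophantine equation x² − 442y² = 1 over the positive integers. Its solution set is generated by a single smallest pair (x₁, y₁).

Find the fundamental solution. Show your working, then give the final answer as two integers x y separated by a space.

[21; 42] for √442; ℓ=1 ⇒ convergent index 1
i=0: a=21 ⇒ p=21, q=1
i=1: a=42 ⇒ p=883, q=42
(x₁, y₁) = (883, 42);  883² − 442·42² = 1 ✓

883 42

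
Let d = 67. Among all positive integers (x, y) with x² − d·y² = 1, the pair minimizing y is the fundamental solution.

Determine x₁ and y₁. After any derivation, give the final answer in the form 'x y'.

48842 5967

[8; 5,2,1,1,7,1,1,2,5,16] for √67; ℓ=10 ⇒ convergent index 9
step 0: (8, 1)  from 8·(1,0) + (0,1)
step 1: (41, 5)  from 5·(8,1) + (1,0)
…
step 5: (1678, 205)  from 7·(221,27) + (131,16)
…
step 8: (9053, 1106)  from 2·(3577,437) + (1899,232)
step 9: (48842, 5967)  from 5·(9053,1106) + (3577,437)
→ (48842, 5967).  Check: 48842²=2385540964, 67·5967²=2385540963, difference 1.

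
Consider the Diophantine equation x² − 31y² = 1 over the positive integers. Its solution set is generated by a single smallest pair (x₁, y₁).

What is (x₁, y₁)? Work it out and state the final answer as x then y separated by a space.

√31 → a₀=5, period (1,1,3,5,3,1,1,10); ℓ=8 even so k=7
k=0  a_k=5  p_k/q_k = 5/1
…
k=2  a_k=1  p_k/q_k = 11/2
…
k=4  a_k=5  p_k/q_k = 206/37
…
k=6  a_k=1  p_k/q_k = 863/155
k=7  a_k=1  p_k/q_k = 1520/273
(x₁, y₁) = (1520, 273);  1520² − 31·273² = 1 ✓

1520 273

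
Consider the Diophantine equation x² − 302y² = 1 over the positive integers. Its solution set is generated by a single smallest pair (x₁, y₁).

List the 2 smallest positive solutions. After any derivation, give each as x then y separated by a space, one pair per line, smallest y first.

4276623 246092
36579008568257 2104885414632

√302 = [17; 2,1,1,1,4,…,1,2,34, …], period ℓ=16 (even) → k=15
i=0: a=17 ⇒ p=17, q=1
…
i=3: a=1 ⇒ p=87, q=5
i=4: a=1 ⇒ p=139, q=8
…
i=6: a=2 ⇒ p=1425, q=82
i=7: a=1 ⇒ p=2068, q=119
…
i=9: a=1 ⇒ p=36581, q=2105
i=10: a=2 ⇒ p=107675, q=6196
i=11: a=4 ⇒ p=467281, q=26889
…
i=13: a=1 ⇒ p=1042237, q=59974
i=14: a=1 ⇒ p=1617193, q=93059
i=15: a=2 ⇒ p=4276623, q=246092
fundamental: x₁=4276623, y₁=246092  (since 18289504284129 − 302·60561272464 = 1)
k=2:  x_2 = 4276623·4276623+302·246092·246092 = 36579008568257,  y_2 = 4276623·246092+246092·4276623 = 2104885414632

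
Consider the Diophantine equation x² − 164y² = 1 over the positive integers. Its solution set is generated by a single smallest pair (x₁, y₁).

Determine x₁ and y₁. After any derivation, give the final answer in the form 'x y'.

d=164: √d = [12; 1,4,6,4,1,24] (ℓ=6, even), read p_5/q_5
step 0: (12, 1)  from 12·(1,0) + (0,1)
step 1: (13, 1)  from 1·(12,1) + (1,0)
…
step 4: (1652, 129)  from 4·(397,31) + (64,5)
step 5: (2049, 160)  from 1·(1652,129) + (397,31)
→ (2049, 160).  Check: 2049²=4198401, 164·160²=4198400, difference 1.

2049 160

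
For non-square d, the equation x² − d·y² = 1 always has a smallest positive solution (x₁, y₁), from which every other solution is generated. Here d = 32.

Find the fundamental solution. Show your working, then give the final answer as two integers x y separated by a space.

[5; 1,1,1,10] for √32; ℓ=4 ⇒ convergent index 3
step 0: (5, 1)  from 5·(1,0) + (0,1)
step 1: (6, 1)  from 1·(5,1) + (1,0)
step 2: (11, 2)  from 1·(6,1) + (5,1)
step 3: (17, 3)  from 1·(11,2) + (6,1)
fundamental: x₁=17, y₁=3  (since 289 − 32·9 = 1)

17 3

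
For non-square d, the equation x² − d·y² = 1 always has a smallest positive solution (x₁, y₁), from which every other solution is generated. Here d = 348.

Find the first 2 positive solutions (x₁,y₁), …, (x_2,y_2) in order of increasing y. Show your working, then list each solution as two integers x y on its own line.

1567 84
4910977 263256

d=348: √d = [18; 1,1,1,8,1,1,1,36] (ℓ=8, even), read p_7/q_7
i=0: a=18 ⇒ p=18, q=1
i=1: a=1 ⇒ p=19, q=1
i=2: a=1 ⇒ p=37, q=2
i=3: a=1 ⇒ p=56, q=3
i=4: a=8 ⇒ p=485, q=26
i=5: a=1 ⇒ p=541, q=29
i=6: a=1 ⇒ p=1026, q=55
i=7: a=1 ⇒ p=1567, q=84
→ (1567, 84).  Check: 1567²=2455489, 348·84²=2455488, difference 1.
(1567+84√348)^2 = 4910977 + 263256√348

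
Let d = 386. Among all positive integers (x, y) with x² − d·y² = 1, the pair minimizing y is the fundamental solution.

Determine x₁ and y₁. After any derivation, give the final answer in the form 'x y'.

[19; 1,1,1,4,1,18,1,4,1,1,1,38] for √386; ℓ=12 ⇒ convergent index 11
step 0: (19, 1)  from 19·(1,0) + (0,1)
step 1: (20, 1)  from 1·(19,1) + (1,0)
step 2: (39, 2)  from 1·(20,1) + (19,1)
step 3: (59, 3)  from 1·(39,2) + (20,1)
…
step 5: (334, 17)  from 1·(275,14) + (59,3)
step 6: (6287, 320)  from 18·(334,17) + (275,14)
step 7: (6621, 337)  from 1·(6287,320) + (334,17)
step 8: (32771, 1668)  from 4·(6621,337) + (6287,320)
step 9: (39392, 2005)  from 1·(32771,1668) + (6621,337)
step 10: (72163, 3673)  from 1·(39392,2005) + (32771,1668)
step 11: (111555, 5678)  from 1·(72163,3673) + (39392,2005)
→ (111555, 5678).  Check: 111555²=12444518025, 386·5678²=12444518024, difference 1.

111555 5678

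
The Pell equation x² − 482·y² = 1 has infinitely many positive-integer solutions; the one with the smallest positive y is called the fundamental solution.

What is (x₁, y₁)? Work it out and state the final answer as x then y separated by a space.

483 22

[21; 1,20,1,42] for √482; ℓ=4 ⇒ convergent index 3
step 0: (21, 1)  from 21·(1,0) + (0,1)
step 1: (22, 1)  from 1·(21,1) + (1,0)
step 2: (461, 21)  from 20·(22,1) + (21,1)
step 3: (483, 22)  from 1·(461,21) + (22,1)
fundamental: x₁=483, y₁=22  (since 233289 − 482·484 = 1)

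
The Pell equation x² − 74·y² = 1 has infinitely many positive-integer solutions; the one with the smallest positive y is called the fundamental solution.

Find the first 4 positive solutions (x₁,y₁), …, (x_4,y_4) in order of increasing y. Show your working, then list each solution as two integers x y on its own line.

3699 430
27365201 3181140
202447753299 23534073290
1497708451540801 174105071018280

√74 = [8; 1,1,1,1,16, …], period ℓ=5 (odd) → k=9
step 0: (8, 1)  from 8·(1,0) + (0,1)
step 1: (9, 1)  from 1·(8,1) + (1,0)
step 2: (17, 2)  from 1·(9,1) + (8,1)
step 3: (26, 3)  from 1·(17,2) + (9,1)
step 4: (43, 5)  from 1·(26,3) + (17,2)
step 5: (714, 83)  from 16·(43,5) + (26,3)
step 6: (757, 88)  from 1·(714,83) + (43,5)
…
step 8: (2228, 259)  from 1·(1471,171) + (757,88)
step 9: (3699, 430)  from 1·(2228,259) + (1471,171)
(x₁, y₁) = (3699, 430);  3699² − 74·430² = 1 ✓
n=2: (3699,430)∘(3699,430) = (3699·3699+74·430·430, 3699·430+430·3699) = (27365201,3181140)
n=3: (27365201,3181140)∘(3699,430) = (3699·27365201+74·430·3181140, 3699·3181140+430·27365201) = (202447753299,23534073290)
n=4: (202447753299,23534073290)∘(3699,430) = (3699·202447753299+74·430·23534073290, 3699·23534073290+430·202447753299) = (1497708451540801,174105071018280)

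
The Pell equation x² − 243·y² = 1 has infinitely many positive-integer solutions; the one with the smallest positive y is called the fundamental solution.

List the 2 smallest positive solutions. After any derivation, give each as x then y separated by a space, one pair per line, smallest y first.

70226 4505
9863382151 632736260

[15; 1,1,2,3,15,3,2,1,1,30] for √243; ℓ=10 ⇒ convergent index 9
k=0  a_k=15  p_k/q_k = 15/1
…
k=6  a_k=3  p_k/q_k = 12424/797
k=7  a_k=2  p_k/q_k = 28901/1854
k=8  a_k=1  p_k/q_k = 41325/2651
k=9  a_k=1  p_k/q_k = 70226/4505
fundamental: x₁=70226, y₁=4505  (since 4931691076 − 243·20295025 = 1)
n=2: (70226,4505)∘(70226,4505) = (70226·70226+243·4505·4505, 70226·4505+4505·70226) = (9863382151,632736260)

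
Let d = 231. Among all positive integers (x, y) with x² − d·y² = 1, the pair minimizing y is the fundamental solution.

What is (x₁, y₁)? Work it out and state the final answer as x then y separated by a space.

76 5

√231 → a₀=15, period (5,30); ℓ=2 even so k=1
k=0  a_k=15  p_k/q_k = 15/1
k=1  a_k=5  p_k/q_k = 76/5
(x₁, y₁) = (76, 5);  76² − 231·5² = 1 ✓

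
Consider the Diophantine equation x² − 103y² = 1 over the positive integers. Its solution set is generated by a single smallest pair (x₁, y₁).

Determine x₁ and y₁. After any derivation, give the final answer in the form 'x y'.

227528 22419

d=103: √d = [10; 6,1,2,1,1,9,1,1,2,1,6,20] (ℓ=12, even), read p_11/q_11
step 0: (10, 1)  from 10·(1,0) + (0,1)
…
step 2: (71, 7)  from 1·(61,6) + (10,1)
step 3: (203, 20)  from 2·(71,7) + (61,6)
…
step 5: (477, 47)  from 1·(274,27) + (203,20)
…
step 10: (33877, 3338)  from 1·(24266,2391) + (9611,947)
step 11: (227528, 22419)  from 6·(33877,3338) + (24266,2391)
(x₁, y₁) = (227528, 22419);  227528² − 103·22419² = 1 ✓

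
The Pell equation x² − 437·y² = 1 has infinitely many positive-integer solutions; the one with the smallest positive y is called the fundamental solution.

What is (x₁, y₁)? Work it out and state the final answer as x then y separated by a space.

[20; 1,9,2,9,1,40] for √437; ℓ=6 ⇒ convergent index 5
a_0=20:  p_0=20·1+0=20,  q_0=20·0+1=1
…
a_2=9:  p_2=9·21+20=209,  q_2=9·1+1=10
…
a_4=9:  p_4=9·439+209=4160,  q_4=9·21+10=199
a_5=1:  p_5=1·4160+439=4599,  q_5=1·199+21=220
fundamental: x₁=4599, y₁=220  (since 21150801 − 437·48400 = 1)

4599 220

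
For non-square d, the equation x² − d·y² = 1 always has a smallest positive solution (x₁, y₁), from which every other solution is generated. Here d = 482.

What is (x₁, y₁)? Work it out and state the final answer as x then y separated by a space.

483 22

[21; 1,20,1,42] for √482; ℓ=4 ⇒ convergent index 3
i=0: a=21 ⇒ p=21, q=1
i=1: a=1 ⇒ p=22, q=1
i=2: a=20 ⇒ p=461, q=21
i=3: a=1 ⇒ p=483, q=22
→ (483, 22).  Check: 483²=233289, 482·22²=233288, difference 1.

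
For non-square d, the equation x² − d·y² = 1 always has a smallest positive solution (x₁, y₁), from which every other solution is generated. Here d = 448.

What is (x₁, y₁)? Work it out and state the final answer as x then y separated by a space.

d=448: √d = [21; 6,42] (ℓ=2, even), read p_1/q_1
k=0  a_k=21  p_k/q_k = 21/1
k=1  a_k=6  p_k/q_k = 127/6
(x₁, y₁) = (127, 6);  127² − 448·6² = 1 ✓

127 6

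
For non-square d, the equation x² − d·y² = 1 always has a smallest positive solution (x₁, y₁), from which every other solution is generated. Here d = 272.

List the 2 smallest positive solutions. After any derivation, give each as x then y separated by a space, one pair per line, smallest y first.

√272 = [16; 2,32, …], period ℓ=2 (even) → k=1
i=0: a=16 ⇒ p=16, q=1
i=1: a=2 ⇒ p=33, q=2
(x₁, y₁) = (33, 2);  33² − 272·2² = 1 ✓
n=2: (33,2)∘(33,2) = (33·33+272·2·2, 33·2+2·33) = (2177,132)

33 2
2177 132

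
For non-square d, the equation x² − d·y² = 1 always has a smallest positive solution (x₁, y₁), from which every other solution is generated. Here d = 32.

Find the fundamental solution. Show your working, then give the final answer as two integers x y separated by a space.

[5; 1,1,1,10] for √32; ℓ=4 ⇒ convergent index 3
i=0: a=5 ⇒ p=5, q=1
…
i=2: a=1 ⇒ p=11, q=2
i=3: a=1 ⇒ p=17, q=3
→ (17, 3).  Check: 17²=289, 32·3²=288, difference 1.

17 3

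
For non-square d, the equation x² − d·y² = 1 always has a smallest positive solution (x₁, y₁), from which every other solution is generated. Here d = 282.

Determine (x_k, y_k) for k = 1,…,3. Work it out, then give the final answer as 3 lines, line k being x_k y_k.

d=282: √d = [16; 1,3,1,4,1,3,1,32] (ℓ=8, even), read p_7/q_7
k=0  a_k=16  p_k/q_k = 16/1
k=1  a_k=1  p_k/q_k = 17/1
k=2  a_k=3  p_k/q_k = 67/4
k=3  a_k=1  p_k/q_k = 84/5
…
k=5  a_k=1  p_k/q_k = 487/29
k=6  a_k=3  p_k/q_k = 1864/111
k=7  a_k=1  p_k/q_k = 2351/140
fundamental: x₁=2351, y₁=140  (since 5527201 − 282·19600 = 1)
n=2: (2351,140)∘(2351,140) = (2351·2351+282·140·140, 2351·140+140·2351) = (11054401,658280)
n=3: (11054401,658280)∘(2351,140) = (2351·11054401+282·140·658280, 2351·658280+140·11054401) = (51977791151,3095232420)

2351 140
11054401 658280
51977791151 3095232420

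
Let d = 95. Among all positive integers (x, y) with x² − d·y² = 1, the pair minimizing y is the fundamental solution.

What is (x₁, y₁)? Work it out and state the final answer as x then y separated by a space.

d=95: √d = [9; 1,2,1,18] (ℓ=4, even), read p_3/q_3
k=0  a_k=9  p_k/q_k = 9/1
k=1  a_k=1  p_k/q_k = 10/1
k=2  a_k=2  p_k/q_k = 29/3
k=3  a_k=1  p_k/q_k = 39/4
(x₁, y₁) = (39, 4);  39² − 95·4² = 1 ✓

39 4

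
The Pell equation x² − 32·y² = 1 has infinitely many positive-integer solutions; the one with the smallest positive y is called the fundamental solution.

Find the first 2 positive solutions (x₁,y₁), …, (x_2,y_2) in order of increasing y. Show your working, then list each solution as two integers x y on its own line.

d=32: √d = [5; 1,1,1,10] (ℓ=4, even), read p_3/q_3
k=0  a_k=5  p_k/q_k = 5/1
…
k=2  a_k=1  p_k/q_k = 11/2
k=3  a_k=1  p_k/q_k = 17/3
→ (17, 3).  Check: 17²=289, 32·3²=288, difference 1.
(17+3√32)^2 = 577 + 102√32

17 3
577 102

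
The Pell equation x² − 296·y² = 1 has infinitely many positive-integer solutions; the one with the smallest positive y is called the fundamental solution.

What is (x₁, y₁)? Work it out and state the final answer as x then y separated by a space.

3699 215

[17; 4,1,7,1,4,34] for √296; ℓ=6 ⇒ convergent index 5
k=0  a_k=17  p_k/q_k = 17/1
k=1  a_k=4  p_k/q_k = 69/4
…
k=4  a_k=1  p_k/q_k = 757/44
k=5  a_k=4  p_k/q_k = 3699/215
→ (3699, 215).  Check: 3699²=13682601, 296·215²=13682600, difference 1.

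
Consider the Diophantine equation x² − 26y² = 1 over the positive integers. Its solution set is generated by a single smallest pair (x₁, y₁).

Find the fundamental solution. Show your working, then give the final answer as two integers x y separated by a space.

√26 = [5; 10, …], period ℓ=1 (odd) → k=1
a_0=5:  p_0=5·1+0=5,  q_0=5·0+1=1
a_1=10:  p_1=10·5+1=51,  q_1=10·1+0=10
→ (51, 10).  Check: 51²=2601, 26·10²=2600, difference 1.

51 10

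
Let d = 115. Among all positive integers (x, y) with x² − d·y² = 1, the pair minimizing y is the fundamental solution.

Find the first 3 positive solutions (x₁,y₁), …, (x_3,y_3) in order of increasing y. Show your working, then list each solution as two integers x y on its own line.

1126 105
2535751 236460
5710510126 532507815

[10; 1,2,1,1,1,1,1,2,1,20] for √115; ℓ=10 ⇒ convergent index 9
a_0=10:  p_0=10·1+0=10,  q_0=10·0+1=1
a_1=1:  p_1=1·10+1=11,  q_1=1·1+0=1
a_2=2:  p_2=2·11+10=32,  q_2=2·1+1=3
a_3=1:  p_3=1·32+11=43,  q_3=1·3+1=4
a_4=1:  p_4=1·43+32=75,  q_4=1·4+3=7
…
a_7=1:  p_7=1·193+118=311,  q_7=1·18+11=29
a_8=2:  p_8=2·311+193=815,  q_8=2·29+18=76
a_9=1:  p_9=1·815+311=1126,  q_9=1·76+29=105
→ (1126, 105).  Check: 1126²=1267876, 115·105²=1267875, difference 1.
k=2:  x_2 = 1126·1126+115·105·105 = 2535751,  y_2 = 1126·105+105·1126 = 236460
k=3:  x_3 = 1126·2535751+115·105·236460 = 5710510126,  y_3 = 1126·236460+105·2535751 = 532507815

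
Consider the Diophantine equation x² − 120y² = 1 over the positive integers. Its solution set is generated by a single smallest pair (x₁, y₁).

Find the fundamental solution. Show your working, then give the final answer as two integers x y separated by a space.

11 1

[10; 1,20] for √120; ℓ=2 ⇒ convergent index 1
i=0: a=10 ⇒ p=10, q=1
i=1: a=1 ⇒ p=11, q=1
→ (11, 1).  Check: 11²=121, 120·1²=120, difference 1.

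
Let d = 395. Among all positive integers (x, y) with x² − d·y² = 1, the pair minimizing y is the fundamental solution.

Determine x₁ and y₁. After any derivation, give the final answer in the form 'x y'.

√395 → a₀=19, period (1,6,1,38); ℓ=4 even so k=3
step 0: (19, 1)  from 19·(1,0) + (0,1)
step 1: (20, 1)  from 1·(19,1) + (1,0)
step 2: (139, 7)  from 6·(20,1) + (19,1)
step 3: (159, 8)  from 1·(139,7) + (20,1)
(x₁, y₁) = (159, 8);  159² − 395·8² = 1 ✓

159 8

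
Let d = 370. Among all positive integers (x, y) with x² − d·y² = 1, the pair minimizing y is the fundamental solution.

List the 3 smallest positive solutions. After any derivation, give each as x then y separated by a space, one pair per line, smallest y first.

213859 11118
91471343761 4755368724
39123940210553539 2033956799880714

√370 = [19; 4,4,38, …], period ℓ=3 (odd) → k=5
a_0=19:  p_0=19·1+0=19,  q_0=19·0+1=1
…
a_2=4:  p_2=4·77+19=327,  q_2=4·4+1=17
…
a_4=4:  p_4=4·12503+327=50339,  q_4=4·650+17=2617
a_5=4:  p_5=4·50339+12503=213859,  q_5=4·2617+650=11118
→ (213859, 11118).  Check: 213859²=45735671881, 370·11118²=45735671880, difference 1.
(213859+11118√370)^2 = 91471343761 + 4755368724√370
(213859+11118√370)^3 = 39123940210553539 + 2033956799880714√370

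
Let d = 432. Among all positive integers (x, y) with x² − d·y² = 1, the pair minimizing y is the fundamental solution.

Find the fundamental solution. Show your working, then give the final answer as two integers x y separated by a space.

1351 65

d=432: √d = [20; 1,3,1,1,1,3,1,40] (ℓ=8, even), read p_7/q_7
k=0  a_k=20  p_k/q_k = 20/1
k=1  a_k=1  p_k/q_k = 21/1
k=2  a_k=3  p_k/q_k = 83/4
…
k=4  a_k=1  p_k/q_k = 187/9
k=5  a_k=1  p_k/q_k = 291/14
k=6  a_k=3  p_k/q_k = 1060/51
k=7  a_k=1  p_k/q_k = 1351/65
fundamental: x₁=1351, y₁=65  (since 1825201 − 432·4225 = 1)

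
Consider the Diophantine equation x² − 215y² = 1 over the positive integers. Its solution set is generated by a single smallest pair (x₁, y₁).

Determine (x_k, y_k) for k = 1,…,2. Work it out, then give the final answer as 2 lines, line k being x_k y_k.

44 3
3871 264

√215 = [14; 1,1,1,28, …], period ℓ=4 (even) → k=3
i=0: a=14 ⇒ p=14, q=1
i=1: a=1 ⇒ p=15, q=1
i=2: a=1 ⇒ p=29, q=2
i=3: a=1 ⇒ p=44, q=3
→ (44, 3).  Check: 44²=1936, 215·3²=1935, difference 1.
n=2: (44,3)∘(44,3) = (44·44+215·3·3, 44·3+3·44) = (3871,264)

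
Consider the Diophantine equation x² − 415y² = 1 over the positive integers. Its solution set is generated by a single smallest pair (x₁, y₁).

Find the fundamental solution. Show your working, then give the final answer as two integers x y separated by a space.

18412804 903849

d=415: √d = [20; 2,1,2,4,6,…,1,2,40] (ℓ=16, even), read p_15/q_15
k=0  a_k=20  p_k/q_k = 20/1
k=1  a_k=2  p_k/q_k = 41/2
k=2  a_k=1  p_k/q_k = 61/3
k=3  a_k=2  p_k/q_k = 163/8
…
k=6  a_k=1  p_k/q_k = 5154/253
k=7  a_k=1  p_k/q_k = 9595/471
…
k=9  a_k=1  p_k/q_k = 43534/2137
…
k=12  a_k=4  p_k/q_k = 2110961/103623
…
k=14  a_k=1  p_k/q_k = 6841255/335824
k=15  a_k=2  p_k/q_k = 18412804/903849
(x₁, y₁) = (18412804, 903849);  18412804² − 415·903849² = 1 ✓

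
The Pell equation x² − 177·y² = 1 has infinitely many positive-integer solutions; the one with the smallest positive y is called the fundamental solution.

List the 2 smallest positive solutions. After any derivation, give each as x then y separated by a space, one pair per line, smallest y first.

√177 → a₀=13, period (3,3,2,8,2,3,3,26); ℓ=8 even so k=7
step 0: (13, 1)  from 13·(1,0) + (0,1)
…
step 6: (18985, 1427)  from 3·(5468,411) + (2581,194)
step 7: (62423, 4692)  from 3·(18985,1427) + (5468,411)
(x₁, y₁) = (62423, 4692);  62423² − 177·4692² = 1 ✓
(62423+4692√177)^2 = 7793261857 + 585777432√177

62423 4692
7793261857 585777432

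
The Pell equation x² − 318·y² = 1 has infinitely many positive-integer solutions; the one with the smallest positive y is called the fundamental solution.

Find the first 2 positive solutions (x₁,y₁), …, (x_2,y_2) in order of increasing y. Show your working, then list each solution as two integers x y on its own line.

√318 → a₀=17, period (1,4,1,34); ℓ=4 even so k=3
step 0: (17, 1)  from 17·(1,0) + (0,1)
step 1: (18, 1)  from 1·(17,1) + (1,0)
step 2: (89, 5)  from 4·(18,1) + (17,1)
step 3: (107, 6)  from 1·(89,5) + (18,1)
→ (107, 6).  Check: 107²=11449, 318·6²=11448, difference 1.
k=2:  x_2 = 107·107+318·6·6 = 22897,  y_2 = 107·6+6·107 = 1284

107 6
22897 1284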